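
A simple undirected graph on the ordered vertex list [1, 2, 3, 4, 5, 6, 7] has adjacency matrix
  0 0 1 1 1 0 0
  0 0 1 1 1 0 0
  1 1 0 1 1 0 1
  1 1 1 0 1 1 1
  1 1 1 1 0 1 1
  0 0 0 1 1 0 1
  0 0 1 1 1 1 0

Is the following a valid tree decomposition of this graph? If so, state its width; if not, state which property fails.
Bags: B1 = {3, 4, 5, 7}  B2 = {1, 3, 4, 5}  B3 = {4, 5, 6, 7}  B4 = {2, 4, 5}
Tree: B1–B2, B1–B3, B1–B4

A tree decomposition must satisfy three properties: every vertex lies in some bag; for every edge, both endpoints lie together in some bag; and for every vertex, the bags containing it form a connected subtree. Here edge (3,2) lies in no bag, so the decomposition is invalid.

No — edge (3,2) lies in no bag.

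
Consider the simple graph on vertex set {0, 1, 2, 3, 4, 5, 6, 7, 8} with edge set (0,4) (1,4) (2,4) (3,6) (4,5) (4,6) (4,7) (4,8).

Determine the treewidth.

A width-1 tree decomposition is:
Bags: B1 = {4, 7}  B2 = {4, 8}  B3 = {2, 4}  B4 = {0, 4}  B5 = {4, 6}  B6 = {4, 5}  B7 = {3, 6}  B8 = {1, 4}
Tree: B1–B2, B2–B3, B2–B4, B4–B5, B5–B6, B5–B7, B2–B8
Every bag has size at most 2, so the width is 2 − 1 = 1 and tw(G) ≤ 1. Since G has at least one edge (e.g. 7–4), it is not an edgeless graph, so tw(G) ≥ 1. Combining the bounds, tw(G) = 1.

1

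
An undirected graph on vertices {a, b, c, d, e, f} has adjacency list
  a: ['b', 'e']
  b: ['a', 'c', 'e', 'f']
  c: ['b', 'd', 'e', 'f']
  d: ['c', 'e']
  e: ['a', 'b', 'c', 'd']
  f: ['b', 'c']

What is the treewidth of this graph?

A width-2 tree decomposition is:
Bags: B1 = {a, b, e}  B2 = {b, c, e}  B3 = {c, d, e}  B4 = {b, c, f}
Tree: B1–B2, B2–B3, B2–B4
Each bag holds 3 vertices, so the decomposition has width 2, which upper-bounds the treewidth. Conversely, {c, d, e} is a clique of size 3, and the vertices of any clique must share a bag in every tree decomposition; so some bag has ≥ 3 vertices and tw(G) ≥ 2. The upper and lower bounds meet at 2, so that is the treewidth.

2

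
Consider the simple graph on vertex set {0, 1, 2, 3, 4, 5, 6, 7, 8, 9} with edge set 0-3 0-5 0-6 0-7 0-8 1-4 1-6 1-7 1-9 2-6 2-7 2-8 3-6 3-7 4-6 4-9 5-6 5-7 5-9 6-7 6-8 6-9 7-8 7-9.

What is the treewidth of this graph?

3

A width-3 tree decomposition is:
Bags: B1 = {0, 6, 7, 8}  B2 = {0, 5, 6, 7}  B3 = {5, 6, 7, 9}  B4 = {1, 6, 7, 9}  B5 = {1, 4, 6, 9}  B6 = {0, 3, 6, 7}  B7 = {2, 6, 7, 8}
Tree: B1–B2, B2–B3, B3–B4, B4–B5, B1–B6, B1–B7
Each bag holds 4 vertices, so the decomposition has width 3, which upper-bounds the treewidth. On the other hand G contains the 4-clique {1, 4, 6, 9}. A clique must lie in a single bag of any decomposition, so no decomposition can have width below 3. Therefore the treewidth is 3.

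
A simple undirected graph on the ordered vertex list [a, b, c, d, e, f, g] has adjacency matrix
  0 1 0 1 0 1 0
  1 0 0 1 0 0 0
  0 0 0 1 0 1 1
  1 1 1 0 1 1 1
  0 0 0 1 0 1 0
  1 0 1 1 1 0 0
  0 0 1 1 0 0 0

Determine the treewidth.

2

A width-2 tree decomposition is:
Bags: B1 = {a, d, f}  B2 = {a, b, d}  B3 = {c, d, f}  B4 = {d, e, f}  B5 = {c, d, g}
Tree: B1–B2, B1–B3, B3–B4, B3–B5
The largest bag has 3 vertices, giving width 2; this decomposition certifies tw(G) ≤ 2. On the other hand G contains the 3-clique {c, d, g}. A clique must lie in a single bag of any decomposition, so no decomposition can have width below 2. The upper and lower bounds meet at 2, so that is the treewidth.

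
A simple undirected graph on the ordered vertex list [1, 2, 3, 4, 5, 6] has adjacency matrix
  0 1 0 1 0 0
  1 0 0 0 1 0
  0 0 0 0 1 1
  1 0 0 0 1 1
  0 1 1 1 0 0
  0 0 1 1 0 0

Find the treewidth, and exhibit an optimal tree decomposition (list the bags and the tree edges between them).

Treewidth 2.
One such decomposition:
Bags: B1 = {3, 4, 6}  B2 = {3, 4, 5}  B3 = {1, 4, 5}  B4 = {1, 2, 5}
Tree: B1–B2, B2–B3, B3–B4

Each bag holds 3 vertices, so the decomposition has width 2, which upper-bounds the treewidth. For the lower bound, G contains the cycle 6–3–5–4–6, so G is not a forest; only forests have treewidth ≤ 1, hence tw(G) ≥ 2. Therefore the treewidth is 2.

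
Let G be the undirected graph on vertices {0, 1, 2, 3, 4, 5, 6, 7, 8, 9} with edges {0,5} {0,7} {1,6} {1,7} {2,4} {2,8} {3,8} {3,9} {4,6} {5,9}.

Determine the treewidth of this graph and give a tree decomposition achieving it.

Treewidth 2.
Bags: B1 = {0, 5, 7}  B2 = {1, 5, 7}  B3 = {1, 5, 6}  B4 = {4, 5, 6}  B5 = {2, 4, 5}  B6 = {2, 5, 8}  B7 = {3, 5, 8}  B8 = {3, 5, 9}
Tree: B1–B2, B2–B3, B3–B4, B4–B5, B5–B6, B6–B7, B7–B8

The largest bag has 3 vertices, giving width 2; this decomposition certifies tw(G) ≤ 2. Since 5–0–7–1–6–4–2–8–3–9–5 is a cycle in G, G is not acyclic. Forests are exactly the graphs of treewidth ≤ 1, so tw(G) ≥ 2. The upper and lower bounds meet at 2, so that is the treewidth.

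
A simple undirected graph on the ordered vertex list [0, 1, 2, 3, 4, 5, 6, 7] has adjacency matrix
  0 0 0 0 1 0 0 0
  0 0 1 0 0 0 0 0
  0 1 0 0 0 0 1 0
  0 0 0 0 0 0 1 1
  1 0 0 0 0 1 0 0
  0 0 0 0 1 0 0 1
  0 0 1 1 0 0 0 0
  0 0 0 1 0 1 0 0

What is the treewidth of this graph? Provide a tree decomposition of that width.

Treewidth 1.
One optimal decomposition is:
Bags: B1 = {0, 4}  B2 = {4, 5}  B3 = {5, 7}  B4 = {3, 7}  B5 = {3, 6}  B6 = {2, 6}  B7 = {1, 2}
Tree: B1–B2, B2–B3, B3–B4, B4–B5, B5–B6, B6–B7

Every bag has size at most 2, so the width is 2 − 1 = 1 and tw(G) ≤ 1. Since G has at least one edge (e.g. 0–4), it is not an edgeless graph, so tw(G) ≥ 1. Combining the bounds, tw(G) = 1.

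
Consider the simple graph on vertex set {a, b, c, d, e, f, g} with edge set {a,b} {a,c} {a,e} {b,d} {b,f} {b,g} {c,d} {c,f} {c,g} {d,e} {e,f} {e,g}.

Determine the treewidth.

A width-3 tree decomposition is:
Bags: B1 = {b, c, e, f}  B2 = {b, c, e, g}  B3 = {a, b, c, e}  B4 = {b, c, d, e}
Tree: B1–B2, B2–B3, B3–B4
The largest bag has 4 vertices, giving width 3; this decomposition certifies tw(G) ≤ 3. For the lower bound: the 4 vertex sets {c,f}, {b,g}, {e}, {a} are disjoint, each induces a connected subgraph, and every pair is joined by at least one edge of G. Contracting each set to a single vertex therefore yields K_{4} as a minor, and since treewidth is minor-monotone, tw(G) ≥ tw(K_{4}) = 3. The upper and lower bounds meet at 3, so that is the treewidth.

3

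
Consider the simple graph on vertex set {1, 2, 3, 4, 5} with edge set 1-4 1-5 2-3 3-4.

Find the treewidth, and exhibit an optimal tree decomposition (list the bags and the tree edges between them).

Every bag has size at most 2, so the width is 2 − 1 = 1 and tw(G) ≤ 1. Any graph with an edge has treewidth ≥ 1, and G has the edge 2–3. The upper and lower bounds meet at 1, so that is the treewidth.

Treewidth 1.
One optimal decomposition is:
Bags: B1 = {2, 3}  B2 = {3, 4}  B3 = {1, 4}  B4 = {1, 5}
Tree: B1–B2, B2–B3, B3–B4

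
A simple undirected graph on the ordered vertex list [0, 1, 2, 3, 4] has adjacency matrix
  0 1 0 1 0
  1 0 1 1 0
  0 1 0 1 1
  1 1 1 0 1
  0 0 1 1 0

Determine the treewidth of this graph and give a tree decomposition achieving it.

Treewidth 2.
One optimal decomposition is:
Bags: B1 = {1, 2, 3}  B2 = {0, 1, 3}  B3 = {2, 3, 4}
Tree: B1–B2, B1–B3

Each bag holds 3 vertices, so the decomposition has width 2, which upper-bounds the treewidth. For the lower bound, the 3 vertices {0, 1, 3} are pairwise adjacent, and any tree decomposition puts a clique entirely inside one bag — forcing width ≥ 2. The upper and lower bounds meet at 2, so that is the treewidth.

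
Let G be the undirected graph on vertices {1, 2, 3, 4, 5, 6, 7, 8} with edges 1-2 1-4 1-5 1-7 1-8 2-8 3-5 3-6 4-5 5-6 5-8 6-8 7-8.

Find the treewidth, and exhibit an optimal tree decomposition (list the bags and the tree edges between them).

Each bag holds 3 vertices, so the decomposition has width 2, which upper-bounds the treewidth. Conversely, {1, 2, 8} is a clique of size 3, and the vertices of any clique must share a bag in every tree decomposition; so some bag has ≥ 3 vertices and tw(G) ≥ 2. Therefore the treewidth is 2.

Treewidth 2.
Bags: B1 = {1, 5, 8}  B2 = {1, 2, 8}  B3 = {1, 7, 8}  B4 = {5, 6, 8}  B5 = {1, 4, 5}  B6 = {3, 5, 6}
Tree: B1–B2, B2–B3, B1–B4, B1–B5, B4–B6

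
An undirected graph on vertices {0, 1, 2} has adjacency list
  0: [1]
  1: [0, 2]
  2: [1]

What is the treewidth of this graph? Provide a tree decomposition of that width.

Treewidth 1.
One optimal decomposition is:
Bags: B1 = {0, 1}  B2 = {1, 2}
Tree: B1–B2

Every bag has size at most 2, so the width is 2 − 1 = 1 and tw(G) ≤ 1. Since G has at least one edge (e.g. 0–1), it is not an edgeless graph, so tw(G) ≥ 1. Hence tw(G) = 1 exactly.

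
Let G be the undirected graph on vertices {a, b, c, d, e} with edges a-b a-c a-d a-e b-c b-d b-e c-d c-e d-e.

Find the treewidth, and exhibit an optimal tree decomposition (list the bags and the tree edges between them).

With just one bag of size 5, the width is 5 − 1 = 4, so tw(G) ≤ 4. On the other hand G contains the 5-clique {a, b, c, d, e}. A clique must lie in a single bag of any decomposition, so no decomposition can have width below 4. Therefore the treewidth is 4.

Treewidth 4.
Bags: B1 = {a, b, c, d, e}
Tree: (single bag)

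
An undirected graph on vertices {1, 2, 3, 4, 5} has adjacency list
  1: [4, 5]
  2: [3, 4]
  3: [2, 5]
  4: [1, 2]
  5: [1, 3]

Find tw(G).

2

A width-2 tree decomposition is:
Bags: B1 = {1, 2, 4}  B2 = {1, 2, 5}  B3 = {2, 3, 5}
Tree: B1–B2, B2–B3
Each bag holds 3 vertices, so the decomposition has width 2, which upper-bounds the treewidth. For the lower bound, G contains the cycle 2–4–1–5–3–2, so G is not a forest; only forests have treewidth ≤ 1, hence tw(G) ≥ 2. Hence tw(G) = 2 exactly.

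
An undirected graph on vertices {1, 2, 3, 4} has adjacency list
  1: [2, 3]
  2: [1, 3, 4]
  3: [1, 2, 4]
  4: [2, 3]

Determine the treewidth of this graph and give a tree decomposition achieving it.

Every bag has size at most 3, so the width is 3 − 1 = 2 and tw(G) ≤ 2. For the lower bound, the 3 vertices {1, 2, 3} are pairwise adjacent, and any tree decomposition puts a clique entirely inside one bag — forcing width ≥ 2. Combining the bounds, tw(G) = 2.

Treewidth 2.
One such decomposition:
Bags: B1 = {1, 2, 3}  B2 = {2, 3, 4}
Tree: B1–B2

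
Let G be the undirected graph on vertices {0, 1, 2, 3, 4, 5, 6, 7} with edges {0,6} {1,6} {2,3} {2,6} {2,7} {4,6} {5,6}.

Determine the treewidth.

1

A width-1 tree decomposition is:
Bags: B1 = {2, 6}  B2 = {4, 6}  B3 = {0, 6}  B4 = {1, 6}  B5 = {2, 3}  B6 = {2, 7}  B7 = {5, 6}
Tree: B1–B2, B2–B3, B3–B4, B1–B5, B5–B6, B2–B7
The largest bag has 2 vertices, giving width 1; this decomposition certifies tw(G) ≤ 1. Since G has at least one edge (e.g. 6–2), it is not an edgeless graph, so tw(G) ≥ 1. Hence tw(G) = 1 exactly.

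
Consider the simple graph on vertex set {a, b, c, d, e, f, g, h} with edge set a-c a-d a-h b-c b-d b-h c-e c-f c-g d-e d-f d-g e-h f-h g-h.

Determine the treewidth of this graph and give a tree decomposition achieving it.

Treewidth 3.
One optimal decomposition is:
Bags: B1 = {c, d, f, h}  B2 = {b, c, d, h}  B3 = {c, d, g, h}  B4 = {c, d, e, h}  B5 = {a, c, d, h}
Tree: B1–B2, B2–B3, B3–B4, B4–B5

Every bag has size at most 4, so the width is 4 − 1 = 3 and tw(G) ≤ 3. For the lower bound: the 4 vertex sets {c,f}, {b,d}, {h}, {g} are disjoint, each induces a connected subgraph, and every pair is joined by at least one edge of G. Contracting each set to a single vertex therefore yields K_{4} as a minor, and since treewidth is minor-monotone, tw(G) ≥ tw(K_{4}) = 3. Therefore the treewidth is 3.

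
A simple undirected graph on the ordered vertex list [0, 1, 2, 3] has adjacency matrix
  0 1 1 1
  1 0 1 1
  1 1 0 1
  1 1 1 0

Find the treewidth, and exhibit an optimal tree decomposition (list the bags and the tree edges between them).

Treewidth 3.
Bags: B1 = {0, 1, 2, 3}
Tree: (single bag)

With just one bag of size 4, the width is 4 − 1 = 3, so tw(G) ≤ 3. For the lower bound, the 4 vertices {0, 1, 2, 3} are pairwise adjacent, and any tree decomposition puts a clique entirely inside one bag — forcing width ≥ 3. Therefore the treewidth is 3.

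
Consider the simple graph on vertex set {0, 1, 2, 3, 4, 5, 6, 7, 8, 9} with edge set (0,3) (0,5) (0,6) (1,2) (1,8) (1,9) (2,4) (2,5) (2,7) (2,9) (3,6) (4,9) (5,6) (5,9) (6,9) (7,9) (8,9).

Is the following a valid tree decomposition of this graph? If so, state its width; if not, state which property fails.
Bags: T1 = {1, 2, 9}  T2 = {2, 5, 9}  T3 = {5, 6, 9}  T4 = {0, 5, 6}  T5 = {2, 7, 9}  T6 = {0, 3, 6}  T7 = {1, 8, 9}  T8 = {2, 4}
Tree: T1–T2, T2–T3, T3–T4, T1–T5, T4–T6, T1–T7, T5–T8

No — edge (9,4) lies in no bag.

A tree decomposition must satisfy three properties: every vertex lies in some bag; for every edge, both endpoints lie together in some bag; and for every vertex, the bags containing it form a connected subtree. Here edge (9,4) lies in no bag, so the decomposition is invalid.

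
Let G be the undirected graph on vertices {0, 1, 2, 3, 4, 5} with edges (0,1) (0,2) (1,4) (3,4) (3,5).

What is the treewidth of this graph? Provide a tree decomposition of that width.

Treewidth 1.
One such decomposition:
Bags: B1 = {3, 5}  B2 = {3, 4}  B3 = {1, 4}  B4 = {0, 1}  B5 = {0, 2}
Tree: B1–B2, B2–B3, B3–B4, B4–B5

Every bag has size at most 2, so the width is 2 − 1 = 1 and tw(G) ≤ 1. G has an edge, so its treewidth is at least 1. Combining the bounds, tw(G) = 1.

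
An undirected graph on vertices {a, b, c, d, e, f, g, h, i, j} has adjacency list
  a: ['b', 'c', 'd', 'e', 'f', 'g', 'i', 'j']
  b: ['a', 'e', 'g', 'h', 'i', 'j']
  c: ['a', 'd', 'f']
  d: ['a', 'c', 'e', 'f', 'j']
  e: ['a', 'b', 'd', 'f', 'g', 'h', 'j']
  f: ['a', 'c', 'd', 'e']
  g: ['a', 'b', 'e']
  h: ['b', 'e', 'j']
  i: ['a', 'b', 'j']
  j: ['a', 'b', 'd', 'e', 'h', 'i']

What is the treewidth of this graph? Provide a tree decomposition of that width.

Every bag has size at most 4, so the width is 4 − 1 = 3 and tw(G) ≤ 3. For the lower bound, the 4 vertices {b, e, h, j} are pairwise adjacent, and any tree decomposition puts a clique entirely inside one bag — forcing width ≥ 3. Combining the bounds, tw(G) = 3.

Treewidth 3.
Bags: B1 = {a, b, e, j}  B2 = {a, d, e, j}  B3 = {a, d, e, f}  B4 = {b, e, h, j}  B5 = {a, b, i, j}  B6 = {a, b, e, g}  B7 = {a, c, d, f}
Tree: B1–B2, B2–B3, B1–B4, B1–B5, B1–B6, B3–B7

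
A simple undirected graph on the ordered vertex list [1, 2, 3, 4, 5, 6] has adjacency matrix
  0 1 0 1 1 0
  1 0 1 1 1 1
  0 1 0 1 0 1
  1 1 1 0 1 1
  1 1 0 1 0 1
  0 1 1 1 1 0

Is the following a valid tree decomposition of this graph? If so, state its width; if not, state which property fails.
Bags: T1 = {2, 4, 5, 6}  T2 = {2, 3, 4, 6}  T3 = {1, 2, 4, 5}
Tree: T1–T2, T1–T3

Vertex coverage: the bags together contain {1, 2, 3, 4, 5, 6}, the full vertex set. Edge coverage: each edge of G has both endpoints in at least one bag. Running intersection: for every vertex, the bags containing it form a connected subtree. All three properties hold, so this is a valid tree decomposition of width max|bag| − 1 = 3, and hence tw(G) ≤ 3.

Yes; width 3.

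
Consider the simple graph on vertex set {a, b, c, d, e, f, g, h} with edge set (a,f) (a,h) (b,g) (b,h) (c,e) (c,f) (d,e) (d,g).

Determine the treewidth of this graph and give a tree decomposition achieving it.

The largest bag has 3 vertices, giving width 2; this decomposition certifies tw(G) ≤ 2. The edges d–g–b–h–a–f–c–e–d form a cycle, so G is not a tree and its treewidth is at least 2. Combining the bounds, tw(G) = 2.

Treewidth 2.
Bags: B1 = {b, d, g}  B2 = {b, d, h}  B3 = {a, d, h}  B4 = {a, d, f}  B5 = {c, d, f}  B6 = {c, d, e}
Tree: B1–B2, B2–B3, B3–B4, B4–B5, B5–B6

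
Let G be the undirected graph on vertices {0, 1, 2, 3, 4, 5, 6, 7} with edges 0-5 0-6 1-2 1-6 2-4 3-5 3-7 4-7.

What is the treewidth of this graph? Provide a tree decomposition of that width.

The largest bag has 3 vertices, giving width 2; this decomposition certifies tw(G) ≤ 2. For the lower bound, G contains the cycle 2–1–6–0–5–3–7–4–2, so G is not a forest; only forests have treewidth ≤ 1, hence tw(G) ≥ 2. Combining the bounds, tw(G) = 2.

Treewidth 2.
One optimal decomposition is:
Bags: B1 = {1, 2, 6}  B2 = {0, 2, 6}  B3 = {0, 2, 5}  B4 = {2, 3, 5}  B5 = {2, 3, 7}  B6 = {2, 4, 7}
Tree: B1–B2, B2–B3, B3–B4, B4–B5, B5–B6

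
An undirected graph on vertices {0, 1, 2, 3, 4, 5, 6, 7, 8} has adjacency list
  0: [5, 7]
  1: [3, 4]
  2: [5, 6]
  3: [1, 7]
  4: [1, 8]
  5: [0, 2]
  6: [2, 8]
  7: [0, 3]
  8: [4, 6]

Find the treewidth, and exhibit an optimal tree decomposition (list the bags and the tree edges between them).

Treewidth 2.
Bags: B1 = {0, 2, 5}  B2 = {0, 2, 7}  B3 = {2, 3, 7}  B4 = {1, 2, 3}  B5 = {1, 2, 4}  B6 = {2, 4, 8}  B7 = {2, 6, 8}
Tree: B1–B2, B2–B3, B3–B4, B4–B5, B5–B6, B6–B7

Every bag has size at most 3, so the width is 3 − 1 = 2 and tw(G) ≤ 2. The edges 2–5–0–7–3–1–4–8–6–2 form a cycle, so G is not a tree and its treewidth is at least 2. Therefore the treewidth is 2.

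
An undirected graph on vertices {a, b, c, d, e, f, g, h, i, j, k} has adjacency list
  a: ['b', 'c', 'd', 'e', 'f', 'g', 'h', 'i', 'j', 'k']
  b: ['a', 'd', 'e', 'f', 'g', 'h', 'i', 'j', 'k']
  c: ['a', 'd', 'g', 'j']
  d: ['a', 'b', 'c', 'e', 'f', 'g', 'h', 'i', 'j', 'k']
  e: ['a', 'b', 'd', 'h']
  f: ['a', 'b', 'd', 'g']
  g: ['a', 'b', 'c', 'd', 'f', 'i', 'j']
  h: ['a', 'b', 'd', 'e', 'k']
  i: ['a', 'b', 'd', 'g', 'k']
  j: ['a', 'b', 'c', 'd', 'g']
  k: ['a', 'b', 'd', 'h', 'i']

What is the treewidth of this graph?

A width-4 tree decomposition is:
Bags: B1 = {a, b, d, h, k}  B2 = {a, b, d, i, k}  B3 = {a, b, d, g, i}  B4 = {a, b, d, g, j}  B5 = {a, b, d, e, h}  B6 = {a, b, d, f, g}  B7 = {a, c, d, g, j}
Tree: B1–B2, B2–B3, B3–B4, B1–B5, B4–B6, B4–B7
Every bag has size at most 5, so the width is 5 − 1 = 4 and tw(G) ≤ 4. For the lower bound, the 5 vertices {a, c, d, g, j} are pairwise adjacent, and any tree decomposition puts a clique entirely inside one bag — forcing width ≥ 4. Therefore the treewidth is 4.

4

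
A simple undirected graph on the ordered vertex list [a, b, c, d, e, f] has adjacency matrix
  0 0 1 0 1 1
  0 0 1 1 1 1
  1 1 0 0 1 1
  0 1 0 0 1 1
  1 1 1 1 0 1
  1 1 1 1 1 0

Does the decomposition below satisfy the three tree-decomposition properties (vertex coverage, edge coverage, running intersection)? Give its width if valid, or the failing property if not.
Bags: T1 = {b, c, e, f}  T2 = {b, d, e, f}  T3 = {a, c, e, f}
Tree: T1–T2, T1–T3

Yes; width 3.

Every vertex of G appears in some bag (union = {a, b, c, d, e, f}); every edge is covered by a bag; and for each vertex v the set of bags containing v is connected in the bag tree. The decomposition is therefore valid. The largest bag has 4 vertices, so the width is 3.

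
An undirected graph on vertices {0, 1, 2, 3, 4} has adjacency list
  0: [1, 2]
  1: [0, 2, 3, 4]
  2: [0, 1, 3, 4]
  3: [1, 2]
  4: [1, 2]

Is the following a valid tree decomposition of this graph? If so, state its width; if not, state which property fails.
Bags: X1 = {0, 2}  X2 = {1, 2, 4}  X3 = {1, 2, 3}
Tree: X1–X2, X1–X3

No — edge (1,0) lies in no bag.

A tree decomposition must satisfy three properties: every vertex lies in some bag; for every edge, both endpoints lie together in some bag; and for every vertex, the bags containing it form a connected subtree. Here edge (1,0) lies in no bag, so the decomposition is invalid.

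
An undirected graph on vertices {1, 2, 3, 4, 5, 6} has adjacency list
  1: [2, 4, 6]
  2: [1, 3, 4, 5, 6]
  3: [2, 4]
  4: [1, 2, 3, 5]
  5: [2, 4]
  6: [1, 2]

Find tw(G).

2

A width-2 tree decomposition is:
Bags: B1 = {1, 2, 4}  B2 = {2, 4, 5}  B3 = {2, 3, 4}  B4 = {1, 2, 6}
Tree: B1–B2, B1–B3, B1–B4
Every bag has size at most 3, so the width is 3 − 1 = 2 and tw(G) ≤ 2. For the lower bound, the 3 vertices {1, 2, 4} are pairwise adjacent, and any tree decomposition puts a clique entirely inside one bag — forcing width ≥ 2. Combining the bounds, tw(G) = 2.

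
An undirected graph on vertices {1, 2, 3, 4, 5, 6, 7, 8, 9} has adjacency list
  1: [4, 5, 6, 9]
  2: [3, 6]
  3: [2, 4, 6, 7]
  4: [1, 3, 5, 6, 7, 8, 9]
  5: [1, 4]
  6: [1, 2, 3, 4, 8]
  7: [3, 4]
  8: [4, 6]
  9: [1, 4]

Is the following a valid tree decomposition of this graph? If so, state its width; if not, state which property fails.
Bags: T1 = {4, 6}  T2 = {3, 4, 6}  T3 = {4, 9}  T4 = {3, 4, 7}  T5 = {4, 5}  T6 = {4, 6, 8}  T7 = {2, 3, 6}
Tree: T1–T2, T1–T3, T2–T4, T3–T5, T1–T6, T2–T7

A tree decomposition must satisfy three properties: every vertex lies in some bag; for every edge, both endpoints lie together in some bag; and for every vertex, the bags containing it form a connected subtree. Here vertex 1 appears in no bag, so the decomposition is invalid.

No — vertex 1 appears in no bag.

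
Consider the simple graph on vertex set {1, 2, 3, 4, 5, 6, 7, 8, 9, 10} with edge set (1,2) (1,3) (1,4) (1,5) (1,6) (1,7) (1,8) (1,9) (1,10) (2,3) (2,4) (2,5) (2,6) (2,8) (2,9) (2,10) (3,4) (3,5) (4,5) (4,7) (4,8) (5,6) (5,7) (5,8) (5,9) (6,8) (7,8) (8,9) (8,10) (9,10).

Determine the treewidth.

A width-4 tree decomposition is:
Bags: B1 = {1, 2, 5, 8, 9}  B2 = {1, 2, 4, 5, 8}  B3 = {1, 4, 5, 7, 8}  B4 = {1, 2, 5, 6, 8}  B5 = {1, 2, 3, 4, 5}  B6 = {1, 2, 8, 9, 10}
Tree: B1–B2, B2–B3, B1–B4, B2–B5, B1–B6
Every bag has size at most 5, so the width is 5 − 1 = 4 and tw(G) ≤ 4. For the lower bound, the 5 vertices {1, 2, 8, 9, 10} are pairwise adjacent, and any tree decomposition puts a clique entirely inside one bag — forcing width ≥ 4. Combining the bounds, tw(G) = 4.

4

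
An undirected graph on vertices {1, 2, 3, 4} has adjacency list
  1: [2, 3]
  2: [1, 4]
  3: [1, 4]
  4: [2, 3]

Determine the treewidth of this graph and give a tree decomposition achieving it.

Each bag holds 3 vertices, so the decomposition has width 2, which upper-bounds the treewidth. For the lower bound, G contains the cycle 2–1–3–4–2, so G is not a forest; only forests have treewidth ≤ 1, hence tw(G) ≥ 2. Combining the bounds, tw(G) = 2.

Treewidth 2.
One optimal decomposition is:
Bags: B1 = {1, 2, 3}  B2 = {2, 3, 4}
Tree: B1–B2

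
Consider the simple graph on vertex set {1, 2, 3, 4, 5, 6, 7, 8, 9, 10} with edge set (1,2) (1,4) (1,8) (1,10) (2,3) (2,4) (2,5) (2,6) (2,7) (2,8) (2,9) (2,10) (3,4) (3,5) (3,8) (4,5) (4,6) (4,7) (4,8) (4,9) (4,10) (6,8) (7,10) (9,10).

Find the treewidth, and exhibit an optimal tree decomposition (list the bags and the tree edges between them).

Treewidth 3.
Bags: B1 = {1, 2, 4, 8}  B2 = {1, 2, 4, 10}  B3 = {2, 4, 6, 8}  B4 = {2, 3, 4, 8}  B5 = {2, 4, 7, 10}  B6 = {2, 4, 9, 10}  B7 = {2, 3, 4, 5}
Tree: B1–B2, B1–B3, B1–B4, B2–B5, B2–B6, B4–B7

Each bag holds 4 vertices, so the decomposition has width 3, which upper-bounds the treewidth. For the lower bound, the 4 vertices {2, 3, 4, 5} are pairwise adjacent, and any tree decomposition puts a clique entirely inside one bag — forcing width ≥ 3. Hence tw(G) = 3 exactly.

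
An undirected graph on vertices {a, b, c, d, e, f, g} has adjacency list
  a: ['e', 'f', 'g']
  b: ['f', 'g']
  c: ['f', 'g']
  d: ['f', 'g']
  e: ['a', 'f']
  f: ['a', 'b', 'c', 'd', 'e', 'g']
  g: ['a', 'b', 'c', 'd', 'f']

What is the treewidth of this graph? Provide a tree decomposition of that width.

Treewidth 2.
One optimal decomposition is:
Bags: B1 = {a, f, g}  B2 = {a, e, f}  B3 = {b, f, g}  B4 = {c, f, g}  B5 = {d, f, g}
Tree: B1–B2, B1–B3, B1–B4, B3–B5

The largest bag has 3 vertices, giving width 2; this decomposition certifies tw(G) ≤ 2. On the other hand G contains the 3-clique {d, f, g}. A clique must lie in a single bag of any decomposition, so no decomposition can have width below 2. Therefore the treewidth is 2.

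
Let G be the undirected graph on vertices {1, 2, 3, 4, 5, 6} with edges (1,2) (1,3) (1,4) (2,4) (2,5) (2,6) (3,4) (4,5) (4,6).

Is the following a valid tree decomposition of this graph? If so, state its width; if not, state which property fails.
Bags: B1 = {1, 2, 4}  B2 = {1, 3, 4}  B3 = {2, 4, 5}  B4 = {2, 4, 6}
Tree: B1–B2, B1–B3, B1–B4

Vertex coverage: the bags together contain {1, 2, 3, 4, 5, 6}, the full vertex set. Edge coverage: each edge of G has both endpoints in at least one bag. Running intersection: for every vertex, the bags containing it form a connected subtree. All three properties hold, so this is a valid tree decomposition of width max|bag| − 1 = 2, and hence tw(G) ≤ 2.

Yes; width 2.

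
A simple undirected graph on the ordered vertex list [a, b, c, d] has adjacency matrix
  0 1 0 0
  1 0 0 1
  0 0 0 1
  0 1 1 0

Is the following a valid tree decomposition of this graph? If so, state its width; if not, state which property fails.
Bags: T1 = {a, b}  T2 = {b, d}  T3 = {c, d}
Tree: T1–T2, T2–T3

Yes; width 1.

Checking the three conditions: (i) the bags cover all of {a, b, c, d}; (ii) for each edge, some bag contains both endpoints; (iii) the bags containing any fixed vertex form a subtree. All hold, so the decomposition is valid with width 2 − 1 = 1.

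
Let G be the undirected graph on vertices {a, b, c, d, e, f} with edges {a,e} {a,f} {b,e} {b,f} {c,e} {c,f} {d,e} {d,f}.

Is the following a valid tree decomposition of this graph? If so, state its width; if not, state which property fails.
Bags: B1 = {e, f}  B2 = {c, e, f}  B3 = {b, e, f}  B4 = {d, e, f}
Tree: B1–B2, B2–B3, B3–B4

No — vertex a appears in no bag.

A tree decomposition must satisfy three properties: every vertex lies in some bag; for every edge, both endpoints lie together in some bag; and for every vertex, the bags containing it form a connected subtree. Here vertex a appears in no bag, so the decomposition is invalid.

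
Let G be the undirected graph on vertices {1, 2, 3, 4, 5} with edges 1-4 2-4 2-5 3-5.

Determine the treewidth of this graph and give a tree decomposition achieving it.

Treewidth 1.
Bags: B1 = {3, 5}  B2 = {2, 5}  B3 = {2, 4}  B4 = {1, 4}
Tree: B1–B2, B2–B3, B3–B4

The largest bag has 2 vertices, giving width 1; this decomposition certifies tw(G) ≤ 1. Since G has at least one edge (e.g. 3–5), it is not an edgeless graph, so tw(G) ≥ 1. The upper and lower bounds meet at 1, so that is the treewidth.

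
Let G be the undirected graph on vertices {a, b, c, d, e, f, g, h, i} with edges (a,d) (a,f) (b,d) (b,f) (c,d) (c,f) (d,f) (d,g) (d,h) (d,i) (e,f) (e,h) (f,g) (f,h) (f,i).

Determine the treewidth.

2

A width-2 tree decomposition is:
Bags: B1 = {a, d, f}  B2 = {d, f, i}  B3 = {b, d, f}  B4 = {c, d, f}  B5 = {d, f, h}  B6 = {d, f, g}  B7 = {e, f, h}
Tree: B1–B2, B1–B3, B1–B4, B1–B5, B2–B6, B5–B7
Every bag has size at most 3, so the width is 3 − 1 = 2 and tw(G) ≤ 2. Conversely, {d, f, g} is a clique of size 3, and the vertices of any clique must share a bag in every tree decomposition; so some bag has ≥ 3 vertices and tw(G) ≥ 2. Hence tw(G) = 2 exactly.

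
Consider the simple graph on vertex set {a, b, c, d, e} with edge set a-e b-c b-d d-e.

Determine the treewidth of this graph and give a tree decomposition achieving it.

Treewidth 1.
Bags: B1 = {b, c}  B2 = {b, d}  B3 = {d, e}  B4 = {a, e}
Tree: B1–B2, B2–B3, B3–B4

Each bag holds 2 vertices, so the decomposition has width 1, which upper-bounds the treewidth. Any graph with an edge has treewidth ≥ 1, and G has the edge c–b. Hence tw(G) = 1 exactly.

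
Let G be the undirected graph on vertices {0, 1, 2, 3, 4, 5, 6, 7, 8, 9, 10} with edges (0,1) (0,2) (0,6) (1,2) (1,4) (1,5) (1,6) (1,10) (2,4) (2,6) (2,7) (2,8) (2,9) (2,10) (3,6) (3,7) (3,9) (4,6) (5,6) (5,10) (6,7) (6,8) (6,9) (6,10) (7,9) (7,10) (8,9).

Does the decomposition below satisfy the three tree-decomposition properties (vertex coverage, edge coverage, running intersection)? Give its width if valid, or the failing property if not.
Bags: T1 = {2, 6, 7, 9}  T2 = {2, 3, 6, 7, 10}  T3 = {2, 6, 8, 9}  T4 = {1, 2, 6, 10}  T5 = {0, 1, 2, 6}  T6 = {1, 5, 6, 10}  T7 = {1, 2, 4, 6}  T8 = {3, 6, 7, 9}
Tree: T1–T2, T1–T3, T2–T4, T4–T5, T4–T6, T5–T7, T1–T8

A tree decomposition must satisfy three properties: every vertex lies in some bag; for every edge, both endpoints lie together in some bag; and for every vertex, the bags containing it form a connected subtree. Here bags containing vertex 3 are not connected in the tree, so the decomposition is invalid.

No — bags containing vertex 3 are not connected in the tree.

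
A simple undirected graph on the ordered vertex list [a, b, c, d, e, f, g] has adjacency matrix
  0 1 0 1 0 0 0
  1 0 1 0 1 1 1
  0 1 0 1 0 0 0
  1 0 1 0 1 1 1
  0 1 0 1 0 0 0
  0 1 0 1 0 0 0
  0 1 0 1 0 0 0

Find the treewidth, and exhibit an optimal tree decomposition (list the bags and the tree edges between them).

Treewidth 2.
Bags: B1 = {b, d, e}  B2 = {b, d, f}  B3 = {b, d, g}  B4 = {b, c, d}  B5 = {a, b, d}
Tree: B1–B2, B2–B3, B3–B4, B4–B5

The largest bag has 3 vertices, giving width 2; this decomposition certifies tw(G) ≤ 2. Since d–e–b–f–d is a cycle in G, G is not acyclic. Forests are exactly the graphs of treewidth ≤ 1, so tw(G) ≥ 2. Therefore the treewidth is 2.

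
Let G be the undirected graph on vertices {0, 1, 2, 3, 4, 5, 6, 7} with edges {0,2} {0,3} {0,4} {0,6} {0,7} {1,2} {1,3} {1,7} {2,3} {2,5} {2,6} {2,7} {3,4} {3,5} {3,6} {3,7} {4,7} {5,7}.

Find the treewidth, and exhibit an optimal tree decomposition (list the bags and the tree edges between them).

Each bag holds 4 vertices, so the decomposition has width 3, which upper-bounds the treewidth. Conversely, {0, 2, 3, 6} is a clique of size 4, and the vertices of any clique must share a bag in every tree decomposition; so some bag has ≥ 4 vertices and tw(G) ≥ 3. The upper and lower bounds meet at 3, so that is the treewidth.

Treewidth 3.
Bags: B1 = {0, 3, 4, 7}  B2 = {0, 2, 3, 7}  B3 = {0, 2, 3, 6}  B4 = {1, 2, 3, 7}  B5 = {2, 3, 5, 7}
Tree: B1–B2, B2–B3, B2–B4, B4–B5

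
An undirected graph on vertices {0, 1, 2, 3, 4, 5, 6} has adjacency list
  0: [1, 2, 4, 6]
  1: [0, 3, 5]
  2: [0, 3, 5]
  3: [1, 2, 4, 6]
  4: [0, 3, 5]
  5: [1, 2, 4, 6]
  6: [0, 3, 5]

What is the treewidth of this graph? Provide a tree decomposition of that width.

Treewidth 3.
Bags: B1 = {0, 3, 5, 6}  B2 = {0, 3, 4, 5}  B3 = {0, 1, 3, 5}  B4 = {0, 2, 3, 5}
Tree: B1–B2, B2–B3, B3–B4

Every bag has size at most 4, so the width is 4 − 1 = 3 and tw(G) ≤ 3. For the lower bound: the 4 vertex sets {0,6}, {3,4}, {5}, {1} are disjoint, each induces a connected subgraph, and every pair is joined by at least one edge of G. Contracting each set to a single vertex therefore yields K_{4} as a minor, and since treewidth is minor-monotone, tw(G) ≥ tw(K_{4}) = 3. The upper and lower bounds meet at 3, so that is the treewidth.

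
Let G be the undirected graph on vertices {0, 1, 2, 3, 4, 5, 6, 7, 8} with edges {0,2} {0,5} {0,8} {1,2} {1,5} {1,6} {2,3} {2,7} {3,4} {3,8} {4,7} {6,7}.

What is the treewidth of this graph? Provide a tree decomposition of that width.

Each bag holds 4 vertices, so the decomposition has width 3, which upper-bounds the treewidth. For the lower bound: the 4 vertex sets {0,5,8}, {1}, {2}, {3,4,6,7} are disjoint, each induces a connected subgraph, and every pair is joined by at least one edge of G. Contracting each set to a single vertex therefore yields K_{4} as a minor, and since treewidth is minor-monotone, tw(G) ≥ tw(K_{4}) = 3. Therefore the treewidth is 3.

Treewidth 3.
One optimal decomposition is:
Bags: B1 = {0, 1, 5, 8}  B2 = {0, 1, 2, 8}  B3 = {1, 2, 3, 8}  B4 = {1, 2, 3, 6}  B5 = {2, 3, 6, 7}  B6 = {3, 4, 6, 7}
Tree: B1–B2, B2–B3, B3–B4, B4–B5, B5–B6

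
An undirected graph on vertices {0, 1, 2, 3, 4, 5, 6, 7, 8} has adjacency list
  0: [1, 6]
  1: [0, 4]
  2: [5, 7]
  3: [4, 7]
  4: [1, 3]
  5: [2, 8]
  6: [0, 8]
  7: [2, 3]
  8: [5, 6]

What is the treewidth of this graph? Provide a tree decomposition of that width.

Treewidth 2.
One such decomposition:
Bags: B1 = {5, 6, 8}  B2 = {2, 5, 6}  B3 = {2, 6, 7}  B4 = {3, 6, 7}  B5 = {3, 4, 6}  B6 = {1, 4, 6}  B7 = {0, 1, 6}
Tree: B1–B2, B2–B3, B3–B4, B4–B5, B5–B6, B6–B7

The largest bag has 3 vertices, giving width 2; this decomposition certifies tw(G) ≤ 2. Since 6–8–5–2–7–3–4–1–0–6 is a cycle in G, G is not acyclic. Forests are exactly the graphs of treewidth ≤ 1, so tw(G) ≥ 2. Therefore the treewidth is 2.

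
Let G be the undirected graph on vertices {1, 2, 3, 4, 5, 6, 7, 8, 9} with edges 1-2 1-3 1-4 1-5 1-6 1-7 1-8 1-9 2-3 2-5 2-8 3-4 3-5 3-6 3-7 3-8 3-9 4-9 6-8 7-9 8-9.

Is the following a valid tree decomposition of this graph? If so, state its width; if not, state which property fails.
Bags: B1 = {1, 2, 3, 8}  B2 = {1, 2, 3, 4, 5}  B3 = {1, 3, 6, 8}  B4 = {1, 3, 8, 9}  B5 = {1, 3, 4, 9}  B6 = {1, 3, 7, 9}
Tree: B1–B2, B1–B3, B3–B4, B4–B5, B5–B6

No — bags containing vertex 4 are not connected in the tree.

A tree decomposition must satisfy three properties: every vertex lies in some bag; for every edge, both endpoints lie together in some bag; and for every vertex, the bags containing it form a connected subtree. Here bags containing vertex 4 are not connected in the tree, so the decomposition is invalid.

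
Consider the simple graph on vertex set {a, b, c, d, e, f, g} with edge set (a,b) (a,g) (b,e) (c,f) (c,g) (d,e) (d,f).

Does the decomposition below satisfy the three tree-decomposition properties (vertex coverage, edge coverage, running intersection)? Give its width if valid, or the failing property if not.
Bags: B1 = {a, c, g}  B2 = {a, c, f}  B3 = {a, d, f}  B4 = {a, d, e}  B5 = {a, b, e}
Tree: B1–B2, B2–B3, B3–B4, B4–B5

Every vertex of G appears in some bag (union = {a, b, c, d, e, f, g}); every edge is covered by a bag; and for each vertex v the set of bags containing v is connected in the bag tree. The decomposition is therefore valid. The largest bag has 3 vertices, so the width is 2.

Yes; width 2.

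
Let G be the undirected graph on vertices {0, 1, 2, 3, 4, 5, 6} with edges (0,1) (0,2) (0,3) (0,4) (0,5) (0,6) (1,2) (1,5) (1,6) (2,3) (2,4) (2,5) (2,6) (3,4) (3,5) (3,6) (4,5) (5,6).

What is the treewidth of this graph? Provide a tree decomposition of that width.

The largest bag has 5 vertices, giving width 4; this decomposition certifies tw(G) ≤ 4. Conversely, {0, 1, 2, 5, 6} is a clique of size 5, and the vertices of any clique must share a bag in every tree decomposition; so some bag has ≥ 5 vertices and tw(G) ≥ 4. The upper and lower bounds meet at 4, so that is the treewidth.

Treewidth 4.
Bags: B1 = {0, 2, 3, 4, 5}  B2 = {0, 2, 3, 5, 6}  B3 = {0, 1, 2, 5, 6}
Tree: B1–B2, B2–B3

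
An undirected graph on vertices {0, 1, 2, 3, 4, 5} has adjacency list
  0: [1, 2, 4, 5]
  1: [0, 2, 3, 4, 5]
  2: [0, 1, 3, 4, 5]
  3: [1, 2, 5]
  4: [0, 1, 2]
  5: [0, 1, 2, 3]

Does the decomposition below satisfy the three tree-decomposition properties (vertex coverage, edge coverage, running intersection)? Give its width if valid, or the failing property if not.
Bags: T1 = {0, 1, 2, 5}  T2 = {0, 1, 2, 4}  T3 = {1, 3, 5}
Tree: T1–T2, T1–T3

A tree decomposition must satisfy three properties: every vertex lies in some bag; for every edge, both endpoints lie together in some bag; and for every vertex, the bags containing it form a connected subtree. Here edge (2,3) lies in no bag, so the decomposition is invalid.

No — edge (2,3) lies in no bag.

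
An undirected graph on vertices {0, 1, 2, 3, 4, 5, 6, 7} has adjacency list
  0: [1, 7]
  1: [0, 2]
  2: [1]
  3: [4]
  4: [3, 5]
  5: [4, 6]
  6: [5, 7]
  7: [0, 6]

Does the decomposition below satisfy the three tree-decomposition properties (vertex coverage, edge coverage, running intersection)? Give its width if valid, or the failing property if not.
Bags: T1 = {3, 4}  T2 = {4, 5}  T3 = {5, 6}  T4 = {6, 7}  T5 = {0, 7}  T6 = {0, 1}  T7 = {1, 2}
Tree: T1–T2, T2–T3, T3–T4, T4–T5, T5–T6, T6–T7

Yes; width 1.

Vertex coverage: the bags together contain {0, 1, 2, 3, 4, 5, 6, 7}, the full vertex set. Edge coverage: each edge of G has both endpoints in at least one bag. Running intersection: for every vertex, the bags containing it form a connected subtree. All three properties hold, so this is a valid tree decomposition of width max|bag| − 1 = 1, and hence tw(G) ≤ 1.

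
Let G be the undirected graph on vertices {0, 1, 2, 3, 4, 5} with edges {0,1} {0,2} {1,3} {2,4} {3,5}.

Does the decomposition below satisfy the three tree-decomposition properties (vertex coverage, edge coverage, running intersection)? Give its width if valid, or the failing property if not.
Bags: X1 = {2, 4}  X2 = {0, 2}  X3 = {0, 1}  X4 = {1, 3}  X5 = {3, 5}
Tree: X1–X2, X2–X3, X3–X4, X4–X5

Yes; width 1.

Every vertex of G appears in some bag (union = {0, 1, 2, 3, 4, 5}); every edge is covered by a bag; and for each vertex v the set of bags containing v is connected in the bag tree. The decomposition is therefore valid. The largest bag has 2 vertices, so the width is 1.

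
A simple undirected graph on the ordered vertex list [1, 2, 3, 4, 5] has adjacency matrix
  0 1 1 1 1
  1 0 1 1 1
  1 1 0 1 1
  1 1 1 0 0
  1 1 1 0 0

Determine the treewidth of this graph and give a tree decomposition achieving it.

The largest bag has 4 vertices, giving width 3; this decomposition certifies tw(G) ≤ 3. For the lower bound, the 4 vertices {1, 2, 3, 4} are pairwise adjacent, and any tree decomposition puts a clique entirely inside one bag — forcing width ≥ 3. Combining the bounds, tw(G) = 3.

Treewidth 3.
One optimal decomposition is:
Bags: B1 = {1, 2, 3, 5}  B2 = {1, 2, 3, 4}
Tree: B1–B2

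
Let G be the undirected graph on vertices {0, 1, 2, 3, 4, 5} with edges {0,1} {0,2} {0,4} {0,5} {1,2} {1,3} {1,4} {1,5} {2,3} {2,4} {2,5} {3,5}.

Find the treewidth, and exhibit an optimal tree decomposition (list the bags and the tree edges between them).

Each bag holds 4 vertices, so the decomposition has width 3, which upper-bounds the treewidth. On the other hand G contains the 4-clique {0, 1, 2, 4}. A clique must lie in a single bag of any decomposition, so no decomposition can have width below 3. Hence tw(G) = 3 exactly.

Treewidth 3.
One optimal decomposition is:
Bags: B1 = {0, 1, 2, 5}  B2 = {0, 1, 2, 4}  B3 = {1, 2, 3, 5}
Tree: B1–B2, B1–B3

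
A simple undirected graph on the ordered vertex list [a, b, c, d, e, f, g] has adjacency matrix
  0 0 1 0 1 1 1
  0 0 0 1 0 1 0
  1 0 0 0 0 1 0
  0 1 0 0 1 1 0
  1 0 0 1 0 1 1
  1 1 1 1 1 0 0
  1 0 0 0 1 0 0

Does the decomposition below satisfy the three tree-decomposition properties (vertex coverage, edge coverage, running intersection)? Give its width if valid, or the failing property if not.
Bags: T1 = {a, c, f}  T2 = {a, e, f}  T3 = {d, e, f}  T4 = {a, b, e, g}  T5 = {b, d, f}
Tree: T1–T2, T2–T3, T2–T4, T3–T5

A tree decomposition must satisfy three properties: every vertex lies in some bag; for every edge, both endpoints lie together in some bag; and for every vertex, the bags containing it form a connected subtree. Here bags containing vertex b are not connected in the tree, so the decomposition is invalid.

No — bags containing vertex b are not connected in the tree.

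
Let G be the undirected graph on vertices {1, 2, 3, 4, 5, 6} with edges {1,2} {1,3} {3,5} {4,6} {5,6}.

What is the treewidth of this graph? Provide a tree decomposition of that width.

Every bag has size at most 2, so the width is 2 − 1 = 1 and tw(G) ≤ 1. G has an edge, so its treewidth is at least 1. Hence tw(G) = 1 exactly.

Treewidth 1.
Bags: B1 = {4, 6}  B2 = {5, 6}  B3 = {3, 5}  B4 = {1, 3}  B5 = {1, 2}
Tree: B1–B2, B2–B3, B3–B4, B4–B5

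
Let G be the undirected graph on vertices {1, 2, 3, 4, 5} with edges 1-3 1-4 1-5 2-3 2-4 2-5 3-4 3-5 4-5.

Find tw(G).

A width-3 tree decomposition is:
Bags: B1 = {2, 3, 4, 5}  B2 = {1, 3, 4, 5}
Tree: B1–B2
Each bag holds 4 vertices, so the decomposition has width 3, which upper-bounds the treewidth. Conversely, {1, 3, 4, 5} is a clique of size 4, and the vertices of any clique must share a bag in every tree decomposition; so some bag has ≥ 4 vertices and tw(G) ≥ 3. The upper and lower bounds meet at 3, so that is the treewidth.

3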